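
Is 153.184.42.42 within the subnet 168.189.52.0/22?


Subnet network: 168.189.52.0
Test IP AND mask: 153.184.40.0
No, 153.184.42.42 is not in 168.189.52.0/22


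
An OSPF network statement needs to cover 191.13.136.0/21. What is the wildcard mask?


Subnet mask: 255.255.248.0
Wildcard = 255.255.255.255 - subnet mask
255 - 255 = 0
255 - 255 = 0
255 - 248 = 7
255 - 0 = 255
Wildcard: 0.0.7.255


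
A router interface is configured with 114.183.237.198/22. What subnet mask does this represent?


/22 means 22 network bits, 10 host bits
Binary: 11111111111111111111110000000000
Mask: 255.255.252.0


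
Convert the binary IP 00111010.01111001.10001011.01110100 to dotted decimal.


00111010 = 58
01111001 = 121
10001011 = 139
01110100 = 116
IP: 58.121.139.116


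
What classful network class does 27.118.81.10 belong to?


First octet: 27
Binary: 00011011
0xxxxxxx -> Class A (1-126)
Class A, default mask 255.0.0.0 (/8)


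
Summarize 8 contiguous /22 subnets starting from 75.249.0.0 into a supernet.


Original prefix: /22
Number of subnets: 8 = 2^3
New prefix = 22 - 3 = 19
Supernet: 75.249.0.0/19


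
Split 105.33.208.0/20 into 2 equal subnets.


New prefix = 20 + 1 = 21
Each subnet has 2048 addresses
  105.33.208.0/21
  105.33.216.0/21
Subnets: 105.33.208.0/21, 105.33.216.0/21


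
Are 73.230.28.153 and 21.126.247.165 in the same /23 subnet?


Mask: 255.255.254.0
73.230.28.153 AND mask = 73.230.28.0
21.126.247.165 AND mask = 21.126.246.0
No, different subnets (73.230.28.0 vs 21.126.246.0)


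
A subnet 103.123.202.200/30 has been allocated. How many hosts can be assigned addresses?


Host bits = 32 - 30 = 2
Total addresses = 2^2 = 4
Usable = total - 2 (network and broadcast)
Usable hosts: 2


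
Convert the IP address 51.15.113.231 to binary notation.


51 = 00110011
15 = 00001111
113 = 01110001
231 = 11100111
Binary: 00110011.00001111.01110001.11100111


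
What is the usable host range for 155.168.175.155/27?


Network: 155.168.175.128
Broadcast: 155.168.175.159
First usable = network + 1
Last usable = broadcast - 1
Range: 155.168.175.129 to 155.168.175.158


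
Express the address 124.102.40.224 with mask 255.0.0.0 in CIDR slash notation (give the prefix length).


Binary: 11111111.00000000.00000000.00000000
Count leading 1s
Prefix: /8


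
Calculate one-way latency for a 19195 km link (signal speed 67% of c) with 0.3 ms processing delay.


Speed = 0.67 * 3e5 km/s = 201000 km/s
Propagation delay = 19195 / 201000 = 0.0955 s = 95.4975 ms
Processing delay = 0.3 ms
Total one-way latency = 95.7975 ms


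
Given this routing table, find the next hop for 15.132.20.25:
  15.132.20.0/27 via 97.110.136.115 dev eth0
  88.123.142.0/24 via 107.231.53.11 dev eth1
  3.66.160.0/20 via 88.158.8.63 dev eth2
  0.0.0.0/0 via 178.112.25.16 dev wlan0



Longest prefix match for 15.132.20.25:
  /27 15.132.20.0: MATCH
  /24 88.123.142.0: no
  /20 3.66.160.0: no
  /0 0.0.0.0: MATCH
Selected: next-hop 97.110.136.115 via eth0 (matched /27)


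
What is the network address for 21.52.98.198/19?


IP:   00010101.00110100.01100010.11000110
Mask: 11111111.11111111.11100000.00000000
AND operation:
Net:  00010101.00110100.01100000.00000000
Network: 21.52.96.0/19


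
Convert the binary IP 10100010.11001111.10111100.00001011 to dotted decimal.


10100010 = 162
11001111 = 207
10111100 = 188
00001011 = 11
IP: 162.207.188.11


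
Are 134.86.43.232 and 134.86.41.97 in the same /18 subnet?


Mask: 255.255.192.0
134.86.43.232 AND mask = 134.86.0.0
134.86.41.97 AND mask = 134.86.0.0
Yes, same subnet (134.86.0.0)


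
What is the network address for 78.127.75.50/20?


IP:   01001110.01111111.01001011.00110010
Mask: 11111111.11111111.11110000.00000000
AND operation:
Net:  01001110.01111111.01000000.00000000
Network: 78.127.64.0/20


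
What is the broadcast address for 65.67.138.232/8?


Network: 65.0.0.0/8
Host bits = 24
Set all host bits to 1:
Broadcast: 65.255.255.255


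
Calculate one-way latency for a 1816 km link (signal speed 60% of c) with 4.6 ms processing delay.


Speed = 0.6 * 3e5 km/s = 180000 km/s
Propagation delay = 1816 / 180000 = 0.0101 s = 10.0889 ms
Processing delay = 4.6 ms
Total one-way latency = 14.6889 ms


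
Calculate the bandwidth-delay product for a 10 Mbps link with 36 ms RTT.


BDP = bandwidth * RTT
= 10 Mbps * 36 ms
= 10 * 1e6 * 36 / 1000 bits
= 360000 bits
= 45000 bytes
= 43.9453 KB
BDP = 360000 bits (45000 bytes)


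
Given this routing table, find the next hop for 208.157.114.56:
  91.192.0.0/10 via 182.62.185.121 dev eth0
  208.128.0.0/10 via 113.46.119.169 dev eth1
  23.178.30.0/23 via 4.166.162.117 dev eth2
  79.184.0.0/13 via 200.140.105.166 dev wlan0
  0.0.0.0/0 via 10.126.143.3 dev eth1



Longest prefix match for 208.157.114.56:
  /10 91.192.0.0: no
  /10 208.128.0.0: MATCH
  /23 23.178.30.0: no
  /13 79.184.0.0: no
  /0 0.0.0.0: MATCH
Selected: next-hop 113.46.119.169 via eth1 (matched /10)


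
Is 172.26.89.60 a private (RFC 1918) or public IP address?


RFC 1918 private ranges:
  10.0.0.0/8 (10.0.0.0 - 10.255.255.255)
  172.16.0.0/12 (172.16.0.0 - 172.31.255.255)
  192.168.0.0/16 (192.168.0.0 - 192.168.255.255)
Private (in 172.16.0.0/12)


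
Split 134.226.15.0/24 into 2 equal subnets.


New prefix = 24 + 1 = 25
Each subnet has 128 addresses
  134.226.15.0/25
  134.226.15.128/25
Subnets: 134.226.15.0/25, 134.226.15.128/25


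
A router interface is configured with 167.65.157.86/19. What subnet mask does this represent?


/19 means 19 network bits, 13 host bits
Binary: 11111111111111111110000000000000
Mask: 255.255.224.0


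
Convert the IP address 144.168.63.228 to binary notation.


144 = 10010000
168 = 10101000
63 = 00111111
228 = 11100100
Binary: 10010000.10101000.00111111.11100100


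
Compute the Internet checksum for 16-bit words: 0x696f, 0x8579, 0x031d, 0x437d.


Sum all words (with carry folding):
+ 0x696f = 0x696f
+ 0x8579 = 0xeee8
+ 0x031d = 0xf205
+ 0x437d = 0x3583
One's complement: ~0x3583
Checksum = 0xca7c


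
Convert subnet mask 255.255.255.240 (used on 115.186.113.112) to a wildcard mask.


Subnet mask: 255.255.255.240
Wildcard = 255.255.255.255 - subnet mask
255 - 255 = 0
255 - 255 = 0
255 - 255 = 0
255 - 240 = 15
Wildcard: 0.0.0.15


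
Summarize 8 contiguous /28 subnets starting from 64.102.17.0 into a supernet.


Original prefix: /28
Number of subnets: 8 = 2^3
New prefix = 28 - 3 = 25
Supernet: 64.102.17.0/25


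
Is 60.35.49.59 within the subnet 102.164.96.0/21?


Subnet network: 102.164.96.0
Test IP AND mask: 60.35.48.0
No, 60.35.49.59 is not in 102.164.96.0/21


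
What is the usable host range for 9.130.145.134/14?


Network: 9.128.0.0
Broadcast: 9.131.255.255
First usable = network + 1
Last usable = broadcast - 1
Range: 9.128.0.1 to 9.131.255.254


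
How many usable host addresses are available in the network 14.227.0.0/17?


Host bits = 32 - 17 = 15
Total addresses = 2^15 = 32768
Usable = total - 2 (network and broadcast)
Usable hosts: 32766


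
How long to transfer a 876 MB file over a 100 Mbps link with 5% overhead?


Effective throughput = 100 * (1 - 5/100) = 95 Mbps
File size in Mb = 876 * 8 = 7008 Mb
Time = 7008 / 95
Time = 73.7684 seconds


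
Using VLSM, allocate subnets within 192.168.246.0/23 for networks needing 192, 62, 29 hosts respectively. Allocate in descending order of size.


192 hosts -> /24 (254 usable): 192.168.246.0/24
62 hosts -> /26 (62 usable): 192.168.247.0/26
29 hosts -> /27 (30 usable): 192.168.247.64/27
Allocation: 192.168.246.0/24 (192 hosts, 254 usable); 192.168.247.0/26 (62 hosts, 62 usable); 192.168.247.64/27 (29 hosts, 30 usable)


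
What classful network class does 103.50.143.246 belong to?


First octet: 103
Binary: 01100111
0xxxxxxx -> Class A (1-126)
Class A, default mask 255.0.0.0 (/8)


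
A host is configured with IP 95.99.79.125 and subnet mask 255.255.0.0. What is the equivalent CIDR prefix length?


Binary: 11111111.11111111.00000000.00000000
Count leading 1s
Prefix: /16


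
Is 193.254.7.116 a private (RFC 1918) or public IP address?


RFC 1918 private ranges:
  10.0.0.0/8 (10.0.0.0 - 10.255.255.255)
  172.16.0.0/12 (172.16.0.0 - 172.31.255.255)
  192.168.0.0/16 (192.168.0.0 - 192.168.255.255)
Public (not in any RFC 1918 range)


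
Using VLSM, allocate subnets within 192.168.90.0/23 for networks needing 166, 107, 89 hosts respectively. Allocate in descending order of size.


166 hosts -> /24 (254 usable): 192.168.90.0/24
107 hosts -> /25 (126 usable): 192.168.91.0/25
89 hosts -> /25 (126 usable): 192.168.91.128/25
Allocation: 192.168.90.0/24 (166 hosts, 254 usable); 192.168.91.0/25 (107 hosts, 126 usable); 192.168.91.128/25 (89 hosts, 126 usable)


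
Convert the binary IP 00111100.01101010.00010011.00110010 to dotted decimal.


00111100 = 60
01101010 = 106
00010011 = 19
00110010 = 50
IP: 60.106.19.50


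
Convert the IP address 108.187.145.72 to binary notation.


108 = 01101100
187 = 10111011
145 = 10010001
72 = 01001000
Binary: 01101100.10111011.10010001.01001000


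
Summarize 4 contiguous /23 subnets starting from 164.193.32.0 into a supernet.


Original prefix: /23
Number of subnets: 4 = 2^2
New prefix = 23 - 2 = 21
Supernet: 164.193.32.0/21


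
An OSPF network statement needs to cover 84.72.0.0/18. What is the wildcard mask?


Subnet mask: 255.255.192.0
Wildcard = 255.255.255.255 - subnet mask
255 - 255 = 0
255 - 255 = 0
255 - 192 = 63
255 - 0 = 255
Wildcard: 0.0.63.255


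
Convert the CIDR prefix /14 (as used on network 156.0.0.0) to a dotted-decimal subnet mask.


/14 means 14 network bits, 18 host bits
Binary: 11111111111111000000000000000000
Mask: 255.252.0.0


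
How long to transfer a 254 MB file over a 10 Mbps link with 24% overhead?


Effective throughput = 10 * (1 - 24/100) = 7.6 Mbps
File size in Mb = 254 * 8 = 2032 Mb
Time = 2032 / 7.6
Time = 267.3684 seconds


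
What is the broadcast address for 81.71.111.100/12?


Network: 81.64.0.0/12
Host bits = 20
Set all host bits to 1:
Broadcast: 81.79.255.255


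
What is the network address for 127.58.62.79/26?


IP:   01111111.00111010.00111110.01001111
Mask: 11111111.11111111.11111111.11000000
AND operation:
Net:  01111111.00111010.00111110.01000000
Network: 127.58.62.64/26


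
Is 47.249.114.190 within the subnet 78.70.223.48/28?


Subnet network: 78.70.223.48
Test IP AND mask: 47.249.114.176
No, 47.249.114.190 is not in 78.70.223.48/28


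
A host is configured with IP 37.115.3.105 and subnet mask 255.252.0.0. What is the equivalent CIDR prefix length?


Binary: 11111111.11111100.00000000.00000000
Count leading 1s
Prefix: /14


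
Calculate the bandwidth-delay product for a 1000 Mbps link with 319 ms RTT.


BDP = bandwidth * RTT
= 1000 Mbps * 319 ms
= 1000 * 1e6 * 319 / 1000 bits
= 319000000 bits
= 39875000 bytes
= 38940.4297 KB
BDP = 319000000 bits (39875000 bytes)


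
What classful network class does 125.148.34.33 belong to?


First octet: 125
Binary: 01111101
0xxxxxxx -> Class A (1-126)
Class A, default mask 255.0.0.0 (/8)


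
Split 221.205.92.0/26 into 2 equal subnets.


New prefix = 26 + 1 = 27
Each subnet has 32 addresses
  221.205.92.0/27
  221.205.92.32/27
Subnets: 221.205.92.0/27, 221.205.92.32/27


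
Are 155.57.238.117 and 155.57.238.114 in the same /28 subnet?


Mask: 255.255.255.240
155.57.238.117 AND mask = 155.57.238.112
155.57.238.114 AND mask = 155.57.238.112
Yes, same subnet (155.57.238.112)


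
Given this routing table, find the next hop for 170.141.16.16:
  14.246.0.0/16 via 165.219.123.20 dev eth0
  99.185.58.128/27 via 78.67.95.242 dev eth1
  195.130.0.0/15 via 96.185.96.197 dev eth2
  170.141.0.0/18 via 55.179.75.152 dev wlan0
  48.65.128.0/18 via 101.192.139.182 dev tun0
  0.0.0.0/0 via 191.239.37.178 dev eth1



Longest prefix match for 170.141.16.16:
  /16 14.246.0.0: no
  /27 99.185.58.128: no
  /15 195.130.0.0: no
  /18 170.141.0.0: MATCH
  /18 48.65.128.0: no
  /0 0.0.0.0: MATCH
Selected: next-hop 55.179.75.152 via wlan0 (matched /18)


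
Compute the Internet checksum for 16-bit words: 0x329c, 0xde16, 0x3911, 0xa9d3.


Sum all words (with carry folding):
+ 0x329c = 0x329c
+ 0xde16 = 0x10b3
+ 0x3911 = 0x49c4
+ 0xa9d3 = 0xf397
One's complement: ~0xf397
Checksum = 0x0c68


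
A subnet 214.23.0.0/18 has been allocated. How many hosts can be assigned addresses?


Host bits = 32 - 18 = 14
Total addresses = 2^14 = 16384
Usable = total - 2 (network and broadcast)
Usable hosts: 16382


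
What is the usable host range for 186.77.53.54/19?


Network: 186.77.32.0
Broadcast: 186.77.63.255
First usable = network + 1
Last usable = broadcast - 1
Range: 186.77.32.1 to 186.77.63.254


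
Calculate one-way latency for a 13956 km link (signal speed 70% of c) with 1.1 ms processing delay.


Speed = 0.7 * 3e5 km/s = 210000 km/s
Propagation delay = 13956 / 210000 = 0.0665 s = 66.4571 ms
Processing delay = 1.1 ms
Total one-way latency = 67.5571 ms


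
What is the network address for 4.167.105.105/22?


IP:   00000100.10100111.01101001.01101001
Mask: 11111111.11111111.11111100.00000000
AND operation:
Net:  00000100.10100111.01101000.00000000
Network: 4.167.104.0/22


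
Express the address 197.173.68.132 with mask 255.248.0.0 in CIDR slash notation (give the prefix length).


Binary: 11111111.11111000.00000000.00000000
Count leading 1s
Prefix: /13


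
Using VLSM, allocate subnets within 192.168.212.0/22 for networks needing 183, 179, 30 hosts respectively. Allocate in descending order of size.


183 hosts -> /24 (254 usable): 192.168.212.0/24
179 hosts -> /24 (254 usable): 192.168.213.0/24
30 hosts -> /27 (30 usable): 192.168.214.0/27
Allocation: 192.168.212.0/24 (183 hosts, 254 usable); 192.168.213.0/24 (179 hosts, 254 usable); 192.168.214.0/27 (30 hosts, 30 usable)


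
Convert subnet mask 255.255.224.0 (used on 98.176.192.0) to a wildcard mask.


Subnet mask: 255.255.224.0
Wildcard = 255.255.255.255 - subnet mask
255 - 255 = 0
255 - 255 = 0
255 - 224 = 31
255 - 0 = 255
Wildcard: 0.0.31.255


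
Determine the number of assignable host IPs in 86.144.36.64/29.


Host bits = 32 - 29 = 3
Total addresses = 2^3 = 8
Usable = total - 2 (network and broadcast)
Usable hosts: 6


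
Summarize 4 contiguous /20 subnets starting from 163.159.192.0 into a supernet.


Original prefix: /20
Number of subnets: 4 = 2^2
New prefix = 20 - 2 = 18
Supernet: 163.159.192.0/18


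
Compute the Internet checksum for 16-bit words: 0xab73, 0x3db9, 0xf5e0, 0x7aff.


Sum all words (with carry folding):
+ 0xab73 = 0xab73
+ 0x3db9 = 0xe92c
+ 0xf5e0 = 0xdf0d
+ 0x7aff = 0x5a0d
One's complement: ~0x5a0d
Checksum = 0xa5f2


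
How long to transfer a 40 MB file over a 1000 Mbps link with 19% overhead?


Effective throughput = 1000 * (1 - 19/100) = 810 Mbps
File size in Mb = 40 * 8 = 320 Mb
Time = 320 / 810
Time = 0.3951 seconds


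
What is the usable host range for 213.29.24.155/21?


Network: 213.29.24.0
Broadcast: 213.29.31.255
First usable = network + 1
Last usable = broadcast - 1
Range: 213.29.24.1 to 213.29.31.254


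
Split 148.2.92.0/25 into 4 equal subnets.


New prefix = 25 + 2 = 27
Each subnet has 32 addresses
  148.2.92.0/27
  148.2.92.32/27
  148.2.92.64/27
  148.2.92.96/27
Subnets: 148.2.92.0/27, 148.2.92.32/27, 148.2.92.64/27, 148.2.92.96/27


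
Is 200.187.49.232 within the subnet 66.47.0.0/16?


Subnet network: 66.47.0.0
Test IP AND mask: 200.187.0.0
No, 200.187.49.232 is not in 66.47.0.0/16


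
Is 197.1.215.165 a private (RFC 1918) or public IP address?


RFC 1918 private ranges:
  10.0.0.0/8 (10.0.0.0 - 10.255.255.255)
  172.16.0.0/12 (172.16.0.0 - 172.31.255.255)
  192.168.0.0/16 (192.168.0.0 - 192.168.255.255)
Public (not in any RFC 1918 range)


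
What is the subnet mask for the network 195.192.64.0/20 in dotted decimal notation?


/20 means 20 network bits, 12 host bits
Binary: 11111111111111111111000000000000
Mask: 255.255.240.0


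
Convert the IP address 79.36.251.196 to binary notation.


79 = 01001111
36 = 00100100
251 = 11111011
196 = 11000100
Binary: 01001111.00100100.11111011.11000100


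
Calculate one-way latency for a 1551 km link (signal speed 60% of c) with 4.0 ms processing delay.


Speed = 0.6 * 3e5 km/s = 180000 km/s
Propagation delay = 1551 / 180000 = 0.0086 s = 8.6167 ms
Processing delay = 4.0 ms
Total one-way latency = 12.6167 ms


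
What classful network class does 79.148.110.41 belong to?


First octet: 79
Binary: 01001111
0xxxxxxx -> Class A (1-126)
Class A, default mask 255.0.0.0 (/8)


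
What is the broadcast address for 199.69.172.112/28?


Network: 199.69.172.112/28
Host bits = 4
Set all host bits to 1:
Broadcast: 199.69.172.127


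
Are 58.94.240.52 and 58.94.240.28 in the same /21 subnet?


Mask: 255.255.248.0
58.94.240.52 AND mask = 58.94.240.0
58.94.240.28 AND mask = 58.94.240.0
Yes, same subnet (58.94.240.0)


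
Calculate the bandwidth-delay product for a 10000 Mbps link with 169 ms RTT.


BDP = bandwidth * RTT
= 10000 Mbps * 169 ms
= 10000 * 1e6 * 169 / 1000 bits
= 1690000000 bits
= 211250000 bytes
= 206298.8281 KB
BDP = 1690000000 bits (211250000 bytes)


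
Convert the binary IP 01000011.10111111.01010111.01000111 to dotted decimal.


01000011 = 67
10111111 = 191
01010111 = 87
01000111 = 71
IP: 67.191.87.71


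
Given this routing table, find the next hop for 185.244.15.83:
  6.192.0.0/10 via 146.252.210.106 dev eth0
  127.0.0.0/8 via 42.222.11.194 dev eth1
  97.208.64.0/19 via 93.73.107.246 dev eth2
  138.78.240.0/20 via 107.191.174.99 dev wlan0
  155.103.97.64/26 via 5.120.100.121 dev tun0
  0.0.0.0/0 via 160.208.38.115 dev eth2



Longest prefix match for 185.244.15.83:
  /10 6.192.0.0: no
  /8 127.0.0.0: no
  /19 97.208.64.0: no
  /20 138.78.240.0: no
  /26 155.103.97.64: no
  /0 0.0.0.0: MATCH
Selected: next-hop 160.208.38.115 via eth2 (matched /0)


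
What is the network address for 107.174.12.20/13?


IP:   01101011.10101110.00001100.00010100
Mask: 11111111.11111000.00000000.00000000
AND operation:
Net:  01101011.10101000.00000000.00000000
Network: 107.168.0.0/13


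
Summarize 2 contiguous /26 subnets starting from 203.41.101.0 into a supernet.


Original prefix: /26
Number of subnets: 2 = 2^1
New prefix = 26 - 1 = 25
Supernet: 203.41.101.0/25


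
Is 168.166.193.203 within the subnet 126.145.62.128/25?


Subnet network: 126.145.62.128
Test IP AND mask: 168.166.193.128
No, 168.166.193.203 is not in 126.145.62.128/25


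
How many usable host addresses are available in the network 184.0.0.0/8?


Host bits = 32 - 8 = 24
Total addresses = 2^24 = 16777216
Usable = total - 2 (network and broadcast)
Usable hosts: 16777214


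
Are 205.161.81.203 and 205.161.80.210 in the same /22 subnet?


Mask: 255.255.252.0
205.161.81.203 AND mask = 205.161.80.0
205.161.80.210 AND mask = 205.161.80.0
Yes, same subnet (205.161.80.0)


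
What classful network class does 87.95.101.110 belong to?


First octet: 87
Binary: 01010111
0xxxxxxx -> Class A (1-126)
Class A, default mask 255.0.0.0 (/8)


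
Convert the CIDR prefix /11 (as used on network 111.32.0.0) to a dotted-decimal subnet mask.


/11 means 11 network bits, 21 host bits
Binary: 11111111111000000000000000000000
Mask: 255.224.0.0


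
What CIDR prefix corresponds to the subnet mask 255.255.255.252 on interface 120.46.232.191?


Binary: 11111111.11111111.11111111.11111100
Count leading 1s
Prefix: /30


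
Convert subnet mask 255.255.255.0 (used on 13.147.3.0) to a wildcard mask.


Subnet mask: 255.255.255.0
Wildcard = 255.255.255.255 - subnet mask
255 - 255 = 0
255 - 255 = 0
255 - 255 = 0
255 - 0 = 255
Wildcard: 0.0.0.255


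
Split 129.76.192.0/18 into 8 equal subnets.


New prefix = 18 + 3 = 21
Each subnet has 2048 addresses
  129.76.192.0/21
  129.76.200.0/21
  129.76.208.0/21
  129.76.216.0/21
  129.76.224.0/21
  129.76.232.0/21
  129.76.240.0/21
  129.76.248.0/21
Subnets: 129.76.192.0/21, 129.76.200.0/21, 129.76.208.0/21, 129.76.216.0/21, 129.76.224.0/21, 129.76.232.0/21, 129.76.240.0/21, 129.76.248.0/21


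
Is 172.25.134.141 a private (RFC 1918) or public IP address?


RFC 1918 private ranges:
  10.0.0.0/8 (10.0.0.0 - 10.255.255.255)
  172.16.0.0/12 (172.16.0.0 - 172.31.255.255)
  192.168.0.0/16 (192.168.0.0 - 192.168.255.255)
Private (in 172.16.0.0/12)


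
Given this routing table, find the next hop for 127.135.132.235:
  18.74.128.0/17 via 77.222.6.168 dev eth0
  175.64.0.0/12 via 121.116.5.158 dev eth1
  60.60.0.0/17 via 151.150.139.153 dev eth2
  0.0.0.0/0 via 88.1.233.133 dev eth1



Longest prefix match for 127.135.132.235:
  /17 18.74.128.0: no
  /12 175.64.0.0: no
  /17 60.60.0.0: no
  /0 0.0.0.0: MATCH
Selected: next-hop 88.1.233.133 via eth1 (matched /0)


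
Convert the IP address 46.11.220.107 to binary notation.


46 = 00101110
11 = 00001011
220 = 11011100
107 = 01101011
Binary: 00101110.00001011.11011100.01101011


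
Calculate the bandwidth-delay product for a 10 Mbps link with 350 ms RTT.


BDP = bandwidth * RTT
= 10 Mbps * 350 ms
= 10 * 1e6 * 350 / 1000 bits
= 3500000 bits
= 437500 bytes
= 427.2461 KB
BDP = 3500000 bits (437500 bytes)


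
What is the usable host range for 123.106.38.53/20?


Network: 123.106.32.0
Broadcast: 123.106.47.255
First usable = network + 1
Last usable = broadcast - 1
Range: 123.106.32.1 to 123.106.47.254


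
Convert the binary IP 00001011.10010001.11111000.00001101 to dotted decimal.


00001011 = 11
10010001 = 145
11111000 = 248
00001101 = 13
IP: 11.145.248.13


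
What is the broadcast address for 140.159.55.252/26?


Network: 140.159.55.192/26
Host bits = 6
Set all host bits to 1:
Broadcast: 140.159.55.255


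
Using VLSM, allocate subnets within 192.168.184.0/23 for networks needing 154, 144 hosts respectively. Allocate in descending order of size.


154 hosts -> /24 (254 usable): 192.168.184.0/24
144 hosts -> /24 (254 usable): 192.168.185.0/24
Allocation: 192.168.184.0/24 (154 hosts, 254 usable); 192.168.185.0/24 (144 hosts, 254 usable)


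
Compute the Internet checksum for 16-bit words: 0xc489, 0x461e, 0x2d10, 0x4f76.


Sum all words (with carry folding):
+ 0xc489 = 0xc489
+ 0x461e = 0x0aa8
+ 0x2d10 = 0x37b8
+ 0x4f76 = 0x872e
One's complement: ~0x872e
Checksum = 0x78d1


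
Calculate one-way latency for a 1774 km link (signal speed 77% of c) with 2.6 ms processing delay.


Speed = 0.77 * 3e5 km/s = 231000 km/s
Propagation delay = 1774 / 231000 = 0.0077 s = 7.6797 ms
Processing delay = 2.6 ms
Total one-way latency = 10.2797 ms


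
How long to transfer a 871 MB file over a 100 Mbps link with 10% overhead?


Effective throughput = 100 * (1 - 10/100) = 90 Mbps
File size in Mb = 871 * 8 = 6968 Mb
Time = 6968 / 90
Time = 77.4222 seconds


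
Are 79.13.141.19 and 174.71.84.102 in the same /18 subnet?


Mask: 255.255.192.0
79.13.141.19 AND mask = 79.13.128.0
174.71.84.102 AND mask = 174.71.64.0
No, different subnets (79.13.128.0 vs 174.71.64.0)


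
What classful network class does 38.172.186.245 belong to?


First octet: 38
Binary: 00100110
0xxxxxxx -> Class A (1-126)
Class A, default mask 255.0.0.0 (/8)


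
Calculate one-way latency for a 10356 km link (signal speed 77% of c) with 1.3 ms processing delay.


Speed = 0.77 * 3e5 km/s = 231000 km/s
Propagation delay = 10356 / 231000 = 0.0448 s = 44.8312 ms
Processing delay = 1.3 ms
Total one-way latency = 46.1312 ms


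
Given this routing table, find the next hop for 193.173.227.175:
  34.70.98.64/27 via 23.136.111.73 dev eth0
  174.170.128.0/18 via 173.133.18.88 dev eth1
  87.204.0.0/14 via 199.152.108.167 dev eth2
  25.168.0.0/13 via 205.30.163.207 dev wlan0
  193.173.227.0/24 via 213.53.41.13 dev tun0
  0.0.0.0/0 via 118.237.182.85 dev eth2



Longest prefix match for 193.173.227.175:
  /27 34.70.98.64: no
  /18 174.170.128.0: no
  /14 87.204.0.0: no
  /13 25.168.0.0: no
  /24 193.173.227.0: MATCH
  /0 0.0.0.0: MATCH
Selected: next-hop 213.53.41.13 via tun0 (matched /24)


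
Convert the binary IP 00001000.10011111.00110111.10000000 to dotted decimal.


00001000 = 8
10011111 = 159
00110111 = 55
10000000 = 128
IP: 8.159.55.128


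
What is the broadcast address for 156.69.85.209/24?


Network: 156.69.85.0/24
Host bits = 8
Set all host bits to 1:
Broadcast: 156.69.85.255


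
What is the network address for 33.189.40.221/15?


IP:   00100001.10111101.00101000.11011101
Mask: 11111111.11111110.00000000.00000000
AND operation:
Net:  00100001.10111100.00000000.00000000
Network: 33.188.0.0/15


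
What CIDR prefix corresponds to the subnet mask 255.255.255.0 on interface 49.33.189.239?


Binary: 11111111.11111111.11111111.00000000
Count leading 1s
Prefix: /24


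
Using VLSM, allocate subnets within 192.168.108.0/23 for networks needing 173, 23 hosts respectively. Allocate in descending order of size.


173 hosts -> /24 (254 usable): 192.168.108.0/24
23 hosts -> /27 (30 usable): 192.168.109.0/27
Allocation: 192.168.108.0/24 (173 hosts, 254 usable); 192.168.109.0/27 (23 hosts, 30 usable)


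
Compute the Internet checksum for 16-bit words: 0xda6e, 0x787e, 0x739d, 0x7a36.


Sum all words (with carry folding):
+ 0xda6e = 0xda6e
+ 0x787e = 0x52ed
+ 0x739d = 0xc68a
+ 0x7a36 = 0x40c1
One's complement: ~0x40c1
Checksum = 0xbf3e


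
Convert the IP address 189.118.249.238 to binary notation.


189 = 10111101
118 = 01110110
249 = 11111001
238 = 11101110
Binary: 10111101.01110110.11111001.11101110


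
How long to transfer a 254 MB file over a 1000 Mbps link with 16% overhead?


Effective throughput = 1000 * (1 - 16/100) = 840 Mbps
File size in Mb = 254 * 8 = 2032 Mb
Time = 2032 / 840
Time = 2.419 seconds


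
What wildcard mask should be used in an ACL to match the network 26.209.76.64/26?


Subnet mask: 255.255.255.192
Wildcard = 255.255.255.255 - subnet mask
255 - 255 = 0
255 - 255 = 0
255 - 255 = 0
255 - 192 = 63
Wildcard: 0.0.0.63


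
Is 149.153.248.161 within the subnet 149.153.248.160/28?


Subnet network: 149.153.248.160
Test IP AND mask: 149.153.248.160
Yes, 149.153.248.161 is in 149.153.248.160/28


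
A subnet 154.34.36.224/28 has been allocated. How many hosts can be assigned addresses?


Host bits = 32 - 28 = 4
Total addresses = 2^4 = 16
Usable = total - 2 (network and broadcast)
Usable hosts: 14


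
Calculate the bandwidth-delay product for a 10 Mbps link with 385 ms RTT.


BDP = bandwidth * RTT
= 10 Mbps * 385 ms
= 10 * 1e6 * 385 / 1000 bits
= 3850000 bits
= 481250 bytes
= 469.9707 KB
BDP = 3850000 bits (481250 bytes)


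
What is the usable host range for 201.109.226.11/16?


Network: 201.109.0.0
Broadcast: 201.109.255.255
First usable = network + 1
Last usable = broadcast - 1
Range: 201.109.0.1 to 201.109.255.254


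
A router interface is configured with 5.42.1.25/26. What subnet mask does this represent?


/26 means 26 network bits, 6 host bits
Binary: 11111111111111111111111111000000
Mask: 255.255.255.192


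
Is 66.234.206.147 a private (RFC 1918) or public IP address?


RFC 1918 private ranges:
  10.0.0.0/8 (10.0.0.0 - 10.255.255.255)
  172.16.0.0/12 (172.16.0.0 - 172.31.255.255)
  192.168.0.0/16 (192.168.0.0 - 192.168.255.255)
Public (not in any RFC 1918 range)


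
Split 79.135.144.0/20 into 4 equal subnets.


New prefix = 20 + 2 = 22
Each subnet has 1024 addresses
  79.135.144.0/22
  79.135.148.0/22
  79.135.152.0/22
  79.135.156.0/22
Subnets: 79.135.144.0/22, 79.135.148.0/22, 79.135.152.0/22, 79.135.156.0/22


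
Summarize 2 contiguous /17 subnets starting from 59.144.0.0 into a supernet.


Original prefix: /17
Number of subnets: 2 = 2^1
New prefix = 17 - 1 = 16
Supernet: 59.144.0.0/16


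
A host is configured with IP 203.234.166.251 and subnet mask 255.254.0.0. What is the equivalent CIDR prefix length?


Binary: 11111111.11111110.00000000.00000000
Count leading 1s
Prefix: /15


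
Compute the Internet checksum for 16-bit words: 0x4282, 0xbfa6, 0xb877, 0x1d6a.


Sum all words (with carry folding):
+ 0x4282 = 0x4282
+ 0xbfa6 = 0x0229
+ 0xb877 = 0xbaa0
+ 0x1d6a = 0xd80a
One's complement: ~0xd80a
Checksum = 0x27f5


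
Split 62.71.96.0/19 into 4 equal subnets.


New prefix = 19 + 2 = 21
Each subnet has 2048 addresses
  62.71.96.0/21
  62.71.104.0/21
  62.71.112.0/21
  62.71.120.0/21
Subnets: 62.71.96.0/21, 62.71.104.0/21, 62.71.112.0/21, 62.71.120.0/21


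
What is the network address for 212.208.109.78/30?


IP:   11010100.11010000.01101101.01001110
Mask: 11111111.11111111.11111111.11111100
AND operation:
Net:  11010100.11010000.01101101.01001100
Network: 212.208.109.76/30


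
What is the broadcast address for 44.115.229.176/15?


Network: 44.114.0.0/15
Host bits = 17
Set all host bits to 1:
Broadcast: 44.115.255.255


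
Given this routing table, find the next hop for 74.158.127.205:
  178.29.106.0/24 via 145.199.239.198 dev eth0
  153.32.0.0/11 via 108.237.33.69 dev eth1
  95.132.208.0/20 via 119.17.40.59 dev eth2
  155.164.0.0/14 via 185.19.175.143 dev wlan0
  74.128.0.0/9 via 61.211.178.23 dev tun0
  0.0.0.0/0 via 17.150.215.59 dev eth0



Longest prefix match for 74.158.127.205:
  /24 178.29.106.0: no
  /11 153.32.0.0: no
  /20 95.132.208.0: no
  /14 155.164.0.0: no
  /9 74.128.0.0: MATCH
  /0 0.0.0.0: MATCH
Selected: next-hop 61.211.178.23 via tun0 (matched /9)


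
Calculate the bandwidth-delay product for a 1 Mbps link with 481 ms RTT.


BDP = bandwidth * RTT
= 1 Mbps * 481 ms
= 1 * 1e6 * 481 / 1000 bits
= 481000 bits
= 60125 bytes
= 58.7158 KB
BDP = 481000 bits (60125 bytes)


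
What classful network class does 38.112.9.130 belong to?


First octet: 38
Binary: 00100110
0xxxxxxx -> Class A (1-126)
Class A, default mask 255.0.0.0 (/8)


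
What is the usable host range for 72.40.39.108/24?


Network: 72.40.39.0
Broadcast: 72.40.39.255
First usable = network + 1
Last usable = broadcast - 1
Range: 72.40.39.1 to 72.40.39.254


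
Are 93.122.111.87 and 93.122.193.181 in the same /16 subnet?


Mask: 255.255.0.0
93.122.111.87 AND mask = 93.122.0.0
93.122.193.181 AND mask = 93.122.0.0
Yes, same subnet (93.122.0.0)


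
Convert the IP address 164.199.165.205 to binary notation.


164 = 10100100
199 = 11000111
165 = 10100101
205 = 11001101
Binary: 10100100.11000111.10100101.11001101


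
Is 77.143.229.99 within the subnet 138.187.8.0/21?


Subnet network: 138.187.8.0
Test IP AND mask: 77.143.224.0
No, 77.143.229.99 is not in 138.187.8.0/21


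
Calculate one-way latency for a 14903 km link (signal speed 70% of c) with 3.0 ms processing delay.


Speed = 0.7 * 3e5 km/s = 210000 km/s
Propagation delay = 14903 / 210000 = 0.071 s = 70.9667 ms
Processing delay = 3.0 ms
Total one-way latency = 73.9667 ms


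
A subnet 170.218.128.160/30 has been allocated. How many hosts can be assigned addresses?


Host bits = 32 - 30 = 2
Total addresses = 2^2 = 4
Usable = total - 2 (network and broadcast)
Usable hosts: 2


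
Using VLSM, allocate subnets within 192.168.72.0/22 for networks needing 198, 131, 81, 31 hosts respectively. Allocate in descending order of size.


198 hosts -> /24 (254 usable): 192.168.72.0/24
131 hosts -> /24 (254 usable): 192.168.73.0/24
81 hosts -> /25 (126 usable): 192.168.74.0/25
31 hosts -> /26 (62 usable): 192.168.74.128/26
Allocation: 192.168.72.0/24 (198 hosts, 254 usable); 192.168.73.0/24 (131 hosts, 254 usable); 192.168.74.0/25 (81 hosts, 126 usable); 192.168.74.128/26 (31 hosts, 62 usable)


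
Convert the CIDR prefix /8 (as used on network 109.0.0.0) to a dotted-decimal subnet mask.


/8 means 8 network bits, 24 host bits
Binary: 11111111000000000000000000000000
Mask: 255.0.0.0


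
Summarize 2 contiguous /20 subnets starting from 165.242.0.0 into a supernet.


Original prefix: /20
Number of subnets: 2 = 2^1
New prefix = 20 - 1 = 19
Supernet: 165.242.0.0/19


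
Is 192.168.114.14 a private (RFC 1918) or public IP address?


RFC 1918 private ranges:
  10.0.0.0/8 (10.0.0.0 - 10.255.255.255)
  172.16.0.0/12 (172.16.0.0 - 172.31.255.255)
  192.168.0.0/16 (192.168.0.0 - 192.168.255.255)
Private (in 192.168.0.0/16)


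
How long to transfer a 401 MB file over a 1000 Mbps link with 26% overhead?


Effective throughput = 1000 * (1 - 26/100) = 740 Mbps
File size in Mb = 401 * 8 = 3208 Mb
Time = 3208 / 740
Time = 4.3351 seconds


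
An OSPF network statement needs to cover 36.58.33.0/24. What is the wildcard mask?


Subnet mask: 255.255.255.0
Wildcard = 255.255.255.255 - subnet mask
255 - 255 = 0
255 - 255 = 0
255 - 255 = 0
255 - 0 = 255
Wildcard: 0.0.0.255


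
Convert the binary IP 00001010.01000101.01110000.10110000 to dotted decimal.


00001010 = 10
01000101 = 69
01110000 = 112
10110000 = 176
IP: 10.69.112.176


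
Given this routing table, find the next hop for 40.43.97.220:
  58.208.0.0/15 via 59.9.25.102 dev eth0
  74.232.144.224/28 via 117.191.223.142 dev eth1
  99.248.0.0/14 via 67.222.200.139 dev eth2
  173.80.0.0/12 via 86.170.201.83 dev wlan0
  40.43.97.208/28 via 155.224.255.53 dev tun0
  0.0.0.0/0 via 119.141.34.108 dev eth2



Longest prefix match for 40.43.97.220:
  /15 58.208.0.0: no
  /28 74.232.144.224: no
  /14 99.248.0.0: no
  /12 173.80.0.0: no
  /28 40.43.97.208: MATCH
  /0 0.0.0.0: MATCH
Selected: next-hop 155.224.255.53 via tun0 (matched /28)


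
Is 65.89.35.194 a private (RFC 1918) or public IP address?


RFC 1918 private ranges:
  10.0.0.0/8 (10.0.0.0 - 10.255.255.255)
  172.16.0.0/12 (172.16.0.0 - 172.31.255.255)
  192.168.0.0/16 (192.168.0.0 - 192.168.255.255)
Public (not in any RFC 1918 range)


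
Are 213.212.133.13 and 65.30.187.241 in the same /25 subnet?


Mask: 255.255.255.128
213.212.133.13 AND mask = 213.212.133.0
65.30.187.241 AND mask = 65.30.187.128
No, different subnets (213.212.133.0 vs 65.30.187.128)


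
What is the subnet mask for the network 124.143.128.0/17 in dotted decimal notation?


/17 means 17 network bits, 15 host bits
Binary: 11111111111111111000000000000000
Mask: 255.255.128.0


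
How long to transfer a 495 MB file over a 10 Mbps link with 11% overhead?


Effective throughput = 10 * (1 - 11/100) = 8.9 Mbps
File size in Mb = 495 * 8 = 3960 Mb
Time = 3960 / 8.9
Time = 444.9438 seconds


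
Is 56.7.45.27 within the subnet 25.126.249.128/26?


Subnet network: 25.126.249.128
Test IP AND mask: 56.7.45.0
No, 56.7.45.27 is not in 25.126.249.128/26


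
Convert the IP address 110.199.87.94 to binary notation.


110 = 01101110
199 = 11000111
87 = 01010111
94 = 01011110
Binary: 01101110.11000111.01010111.01011110


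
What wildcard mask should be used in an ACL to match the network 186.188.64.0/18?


Subnet mask: 255.255.192.0
Wildcard = 255.255.255.255 - subnet mask
255 - 255 = 0
255 - 255 = 0
255 - 192 = 63
255 - 0 = 255
Wildcard: 0.0.63.255


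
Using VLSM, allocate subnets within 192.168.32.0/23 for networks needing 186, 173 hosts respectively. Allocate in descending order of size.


186 hosts -> /24 (254 usable): 192.168.32.0/24
173 hosts -> /24 (254 usable): 192.168.33.0/24
Allocation: 192.168.32.0/24 (186 hosts, 254 usable); 192.168.33.0/24 (173 hosts, 254 usable)


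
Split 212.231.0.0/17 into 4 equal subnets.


New prefix = 17 + 2 = 19
Each subnet has 8192 addresses
  212.231.0.0/19
  212.231.32.0/19
  212.231.64.0/19
  212.231.96.0/19
Subnets: 212.231.0.0/19, 212.231.32.0/19, 212.231.64.0/19, 212.231.96.0/19


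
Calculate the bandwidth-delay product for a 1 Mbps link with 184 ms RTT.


BDP = bandwidth * RTT
= 1 Mbps * 184 ms
= 1 * 1e6 * 184 / 1000 bits
= 184000 bits
= 23000 bytes
= 22.4609 KB
BDP = 184000 bits (23000 bytes)


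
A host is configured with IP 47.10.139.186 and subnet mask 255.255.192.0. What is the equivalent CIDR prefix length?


Binary: 11111111.11111111.11000000.00000000
Count leading 1s
Prefix: /18


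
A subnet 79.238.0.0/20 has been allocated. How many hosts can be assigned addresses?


Host bits = 32 - 20 = 12
Total addresses = 2^12 = 4096
Usable = total - 2 (network and broadcast)
Usable hosts: 4094


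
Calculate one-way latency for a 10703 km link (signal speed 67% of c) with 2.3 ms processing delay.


Speed = 0.67 * 3e5 km/s = 201000 km/s
Propagation delay = 10703 / 201000 = 0.0532 s = 53.2488 ms
Processing delay = 2.3 ms
Total one-way latency = 55.5488 ms


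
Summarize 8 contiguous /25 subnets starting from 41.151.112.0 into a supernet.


Original prefix: /25
Number of subnets: 8 = 2^3
New prefix = 25 - 3 = 22
Supernet: 41.151.112.0/22


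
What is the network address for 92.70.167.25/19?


IP:   01011100.01000110.10100111.00011001
Mask: 11111111.11111111.11100000.00000000
AND operation:
Net:  01011100.01000110.10100000.00000000
Network: 92.70.160.0/19


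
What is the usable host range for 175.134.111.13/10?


Network: 175.128.0.0
Broadcast: 175.191.255.255
First usable = network + 1
Last usable = broadcast - 1
Range: 175.128.0.1 to 175.191.255.254


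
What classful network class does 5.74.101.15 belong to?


First octet: 5
Binary: 00000101
0xxxxxxx -> Class A (1-126)
Class A, default mask 255.0.0.0 (/8)


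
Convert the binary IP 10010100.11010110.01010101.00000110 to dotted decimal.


10010100 = 148
11010110 = 214
01010101 = 85
00000110 = 6
IP: 148.214.85.6


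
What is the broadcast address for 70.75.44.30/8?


Network: 70.0.0.0/8
Host bits = 24
Set all host bits to 1:
Broadcast: 70.255.255.255


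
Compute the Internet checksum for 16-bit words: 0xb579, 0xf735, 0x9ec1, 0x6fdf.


Sum all words (with carry folding):
+ 0xb579 = 0xb579
+ 0xf735 = 0xacaf
+ 0x9ec1 = 0x4b71
+ 0x6fdf = 0xbb50
One's complement: ~0xbb50
Checksum = 0x44af


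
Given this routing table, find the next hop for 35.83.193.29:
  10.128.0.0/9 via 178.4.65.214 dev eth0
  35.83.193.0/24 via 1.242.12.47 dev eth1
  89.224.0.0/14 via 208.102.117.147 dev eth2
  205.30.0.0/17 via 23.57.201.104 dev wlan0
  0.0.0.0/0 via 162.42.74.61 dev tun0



Longest prefix match for 35.83.193.29:
  /9 10.128.0.0: no
  /24 35.83.193.0: MATCH
  /14 89.224.0.0: no
  /17 205.30.0.0: no
  /0 0.0.0.0: MATCH
Selected: next-hop 1.242.12.47 via eth1 (matched /24)


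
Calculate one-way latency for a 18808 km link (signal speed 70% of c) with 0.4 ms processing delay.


Speed = 0.7 * 3e5 km/s = 210000 km/s
Propagation delay = 18808 / 210000 = 0.0896 s = 89.5619 ms
Processing delay = 0.4 ms
Total one-way latency = 89.9619 ms


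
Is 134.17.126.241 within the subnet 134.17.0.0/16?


Subnet network: 134.17.0.0
Test IP AND mask: 134.17.0.0
Yes, 134.17.126.241 is in 134.17.0.0/16


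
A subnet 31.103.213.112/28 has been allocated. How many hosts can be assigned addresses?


Host bits = 32 - 28 = 4
Total addresses = 2^4 = 16
Usable = total - 2 (network and broadcast)
Usable hosts: 14


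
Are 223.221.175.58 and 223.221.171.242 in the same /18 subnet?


Mask: 255.255.192.0
223.221.175.58 AND mask = 223.221.128.0
223.221.171.242 AND mask = 223.221.128.0
Yes, same subnet (223.221.128.0)


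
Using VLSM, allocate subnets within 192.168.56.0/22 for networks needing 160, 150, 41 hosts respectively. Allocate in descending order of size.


160 hosts -> /24 (254 usable): 192.168.56.0/24
150 hosts -> /24 (254 usable): 192.168.57.0/24
41 hosts -> /26 (62 usable): 192.168.58.0/26
Allocation: 192.168.56.0/24 (160 hosts, 254 usable); 192.168.57.0/24 (150 hosts, 254 usable); 192.168.58.0/26 (41 hosts, 62 usable)


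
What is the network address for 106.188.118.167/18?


IP:   01101010.10111100.01110110.10100111
Mask: 11111111.11111111.11000000.00000000
AND operation:
Net:  01101010.10111100.01000000.00000000
Network: 106.188.64.0/18
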